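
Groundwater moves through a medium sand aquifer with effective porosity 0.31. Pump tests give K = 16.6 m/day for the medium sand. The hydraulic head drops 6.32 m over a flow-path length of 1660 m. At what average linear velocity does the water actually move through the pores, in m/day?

Hydraulic gradient i = Δh / L = 6.32 / 1660 = 0.003807.
Darcy flux q = K · i = 16.60 × 0.003807 = 0.06320 m/day.
Seepage velocity v = q / n_e = 0.06320 / 0.31 = 0.2039 m/day.

0.204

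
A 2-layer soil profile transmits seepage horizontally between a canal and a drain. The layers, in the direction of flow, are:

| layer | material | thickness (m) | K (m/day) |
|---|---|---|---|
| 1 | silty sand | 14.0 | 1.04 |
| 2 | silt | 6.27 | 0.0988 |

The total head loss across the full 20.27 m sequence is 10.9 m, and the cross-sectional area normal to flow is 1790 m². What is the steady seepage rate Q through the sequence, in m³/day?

254

Flow is perpendicular to layering, so the layers act in series and the equivalent K is the thickness-weighted harmonic mean.
Total thickness L = 14.0 + 6.27 = 20.27 m.
Σ(b_i/K_i) = 14.0/1.04 + 6.27/0.0988 = 76.92 d.
K_eq = L / Σ(b_i/K_i) = 20.27 / 76.92 = 0.2635 m/day.
Q = K_eq · A · (Δh/L) = 0.2635 × 1790 × (10.9/20.27) = 253.6 m³/day.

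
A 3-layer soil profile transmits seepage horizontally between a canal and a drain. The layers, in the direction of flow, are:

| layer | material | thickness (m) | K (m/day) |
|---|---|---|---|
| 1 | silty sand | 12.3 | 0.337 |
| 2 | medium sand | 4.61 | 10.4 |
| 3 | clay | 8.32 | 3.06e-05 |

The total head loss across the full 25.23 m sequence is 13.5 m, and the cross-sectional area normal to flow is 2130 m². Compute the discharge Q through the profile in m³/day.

0.106

Flow is perpendicular to layering, so the layers act in series and the equivalent K is the thickness-weighted harmonic mean.
Total thickness L = 12.3 + 4.61 + 8.32 = 25.23 m.
Σ(b_i/K_i) = 12.3/0.337 + 4.61/10.4 + 8.32/3.06e-05 = 2.719e+05 d.
K_eq = L / Σ(b_i/K_i) = 25.23 / 2.719e+05 = 9.278e-05 m/day.
Q = K_eq · A · (Δh/L) = 9.278e-05 × 2130 × (13.5/25.23) = 0.1057 m³/day.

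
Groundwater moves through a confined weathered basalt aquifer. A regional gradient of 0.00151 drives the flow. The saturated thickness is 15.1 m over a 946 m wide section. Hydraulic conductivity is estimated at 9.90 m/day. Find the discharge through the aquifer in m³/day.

Cross-sectional area A = 946 × 15.1 = 14285 m².
Hydraulic gradient i = 0.00151.
Darcy's law: Q = K · A · i = 9.900 × 14285 × 0.001510 = 213.5 m³/day.

214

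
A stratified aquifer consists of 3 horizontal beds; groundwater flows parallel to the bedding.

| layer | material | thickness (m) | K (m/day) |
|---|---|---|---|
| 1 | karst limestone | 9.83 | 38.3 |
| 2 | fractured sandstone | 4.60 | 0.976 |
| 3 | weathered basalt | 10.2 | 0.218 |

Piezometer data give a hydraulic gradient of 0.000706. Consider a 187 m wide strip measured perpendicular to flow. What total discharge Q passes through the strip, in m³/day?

Flow is parallel to layering, so each bed carries its own Darcy discharge and the transmissivities add.
Σ(K_i·b_i) = 38.3×9.83 + 0.976×4.60 + 0.218×10.2 = 383.2 m²/day.
Hydraulic gradient i = 0.000706.
Q = Σ(K_i·b_i) · W · i = 383.2 × 187 × 0.0007060 = 50.59 m³/day.

50.6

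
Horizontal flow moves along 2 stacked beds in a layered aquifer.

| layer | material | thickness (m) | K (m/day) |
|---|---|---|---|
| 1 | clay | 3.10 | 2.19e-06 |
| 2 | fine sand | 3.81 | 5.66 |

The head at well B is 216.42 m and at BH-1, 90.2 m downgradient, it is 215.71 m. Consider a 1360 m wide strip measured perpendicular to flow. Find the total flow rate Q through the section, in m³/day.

231

Flow is parallel to layering, so each bed carries its own Darcy discharge and the transmissivities add.
Σ(K_i·b_i) = 2.19e-06×3.10 + 5.66×3.81 = 21.56 m²/day.
Hydraulic gradient i = (216.42 − 215.71) / 90.2 = 0.71 / 90.2 = 0.007871.
Q = Σ(K_i·b_i) · W · i = 21.56 × 1360 × 0.007871 = 230.9 m³/day.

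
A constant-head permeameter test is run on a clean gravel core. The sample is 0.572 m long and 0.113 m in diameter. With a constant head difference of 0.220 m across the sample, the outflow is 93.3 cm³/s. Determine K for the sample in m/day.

2090

Cross-sectional area A = π·(d/2)² = π × (0.113/2)² = 0.01003 m².
Convert discharge: 93.3 cm³/s = 9.330e-05 m³/s.
Darcy's law rearranged: K = Q·L / (A·Δh) = 9.330e-05 × 0.572 / (0.01003 × 0.220) = 0.02419 m/s = 2090 m/day.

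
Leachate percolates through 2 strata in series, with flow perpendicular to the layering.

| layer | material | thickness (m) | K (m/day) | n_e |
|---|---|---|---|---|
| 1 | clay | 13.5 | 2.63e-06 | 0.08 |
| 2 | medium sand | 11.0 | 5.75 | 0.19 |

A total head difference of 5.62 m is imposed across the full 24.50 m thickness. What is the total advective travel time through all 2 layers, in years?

With flow normal to the layers, continuity requires the same specific discharge q through every layer.
Σ(b_i/K_i) = 13.5/2.63e-06 + 11.0/5.75 = 5.133e+06 d.
q = Δh / Σ(b_i/K_i) = 5.62 / 5.133e+06 = 1.095e-06 m/day.
In each layer the seepage velocity is v_i = q/n_i, so the layer transit time is t_i = b_i·n_i / q:
  layer 1 (clay): t_1 = 13.5 × 0.08 / 1.095e-06 = 9.864e+05 d
  layer 2 (medium sand): t_2 = 11.0 × 0.19 / 1.095e-06 = 1.909e+06 d
Total t = Σ t_i = 2.895e+06 days = 7927 years.

7930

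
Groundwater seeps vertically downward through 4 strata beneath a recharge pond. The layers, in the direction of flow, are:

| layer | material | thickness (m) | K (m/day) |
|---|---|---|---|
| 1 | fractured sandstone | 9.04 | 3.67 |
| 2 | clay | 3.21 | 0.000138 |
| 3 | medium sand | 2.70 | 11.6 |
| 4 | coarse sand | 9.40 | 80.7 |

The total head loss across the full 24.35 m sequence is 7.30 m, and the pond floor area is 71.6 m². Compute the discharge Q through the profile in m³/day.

Flow is perpendicular to layering, so the layers act in series and the equivalent K is the thickness-weighted harmonic mean.
Total thickness L = 9.04 + 3.21 + 2.70 + 9.40 = 24.35 m.
Σ(b_i/K_i) = 9.04/3.67 + 3.21/0.000138 + 2.70/11.6 + 9.40/80.7 = 23264 d.
K_eq = L / Σ(b_i/K_i) = 24.35 / 23264 = 0.001047 m/day.
Q = K_eq · A · (Δh/L) = 0.001047 × 71.6 × (7.30/24.35) = 0.02247 m³/day.

0.0225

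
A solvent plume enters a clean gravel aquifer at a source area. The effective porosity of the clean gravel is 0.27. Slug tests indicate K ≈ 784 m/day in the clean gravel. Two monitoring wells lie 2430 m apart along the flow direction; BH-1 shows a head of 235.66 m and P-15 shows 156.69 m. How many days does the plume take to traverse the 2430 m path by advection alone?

25.8

Hydraulic gradient i = (235.66 − 156.69) / 2430 = 78.97 / 2430 = 0.03250.
Darcy flux q = K · i = 784.0 × 0.03250 = 25.48 m/day.
Seepage velocity v = q / n_e = 25.48 / 0.27 = 94.36 m/day.
Travel time t = L / v = 2430 / 94.36 = 25.75 days.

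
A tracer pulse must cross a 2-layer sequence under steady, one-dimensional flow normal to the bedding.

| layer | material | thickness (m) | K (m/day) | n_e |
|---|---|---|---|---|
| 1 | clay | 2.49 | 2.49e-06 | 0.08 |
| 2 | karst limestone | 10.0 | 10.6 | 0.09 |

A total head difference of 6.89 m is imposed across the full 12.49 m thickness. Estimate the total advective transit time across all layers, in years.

437

With flow normal to the layers, continuity requires the same specific discharge q through every layer.
Σ(b_i/K_i) = 2.49/2.49e-06 + 10.0/10.6 = 1.000e+06 d.
q = Δh / Σ(b_i/K_i) = 6.89 / 1.000e+06 = 6.890e-06 m/day.
In each layer the seepage velocity is v_i = q/n_i, so the layer transit time is t_i = b_i·n_i / q:
  layer 1 (clay): t_1 = 2.49 × 0.08 / 6.890e-06 = 28911 d
  layer 2 (karst limestone): t_2 = 10.0 × 0.09 / 6.890e-06 = 1.306e+05 d
Total t = Σ t_i = 1.595e+05 days = 436.8 years.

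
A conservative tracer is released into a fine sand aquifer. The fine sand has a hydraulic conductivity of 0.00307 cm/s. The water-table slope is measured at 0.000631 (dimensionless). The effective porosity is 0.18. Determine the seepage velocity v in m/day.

Convert K: 0.00307 cm/s × 864 = 2.652 m/day.
Hydraulic gradient i = 0.000631.
Darcy flux q = K · i = 2.652 × 0.0006310 = 0.001674 m/day.
Seepage velocity v = q / n_e = 0.001674 / 0.18 = 0.009298 m/day.

0.00930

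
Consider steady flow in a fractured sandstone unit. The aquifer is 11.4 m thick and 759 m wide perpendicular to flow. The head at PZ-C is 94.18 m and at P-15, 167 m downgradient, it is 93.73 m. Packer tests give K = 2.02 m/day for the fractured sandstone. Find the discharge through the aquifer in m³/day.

47.1

Cross-sectional area A = 759 × 11.4 = 8653 m².
Hydraulic gradient i = (94.18 − 93.73) / 167 = 0.45 / 167 = 0.002695.
Darcy's law: Q = K · A · i = 2.020 × 8653 × 0.002695 = 47.10 m³/day.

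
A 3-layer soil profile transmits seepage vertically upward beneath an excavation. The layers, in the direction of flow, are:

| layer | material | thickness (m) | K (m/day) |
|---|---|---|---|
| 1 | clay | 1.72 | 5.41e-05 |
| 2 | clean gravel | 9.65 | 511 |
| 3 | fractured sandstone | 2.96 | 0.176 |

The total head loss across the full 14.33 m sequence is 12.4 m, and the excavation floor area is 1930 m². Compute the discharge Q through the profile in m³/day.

Flow is perpendicular to layering, so the layers act in series and the equivalent K is the thickness-weighted harmonic mean.
Total thickness L = 1.72 + 9.65 + 2.96 = 14.33 m.
Σ(b_i/K_i) = 1.72/5.41e-05 + 9.65/511 + 2.96/0.176 = 31810 d.
K_eq = L / Σ(b_i/K_i) = 14.33 / 31810 = 0.0004505 m/day.
Q = K_eq · A · (Δh/L) = 0.0004505 × 1930 × (12.4/14.33) = 0.7523 m³/day.

0.752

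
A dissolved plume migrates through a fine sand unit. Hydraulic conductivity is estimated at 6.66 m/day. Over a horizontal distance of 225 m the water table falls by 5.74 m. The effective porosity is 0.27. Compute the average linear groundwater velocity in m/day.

Hydraulic gradient i = Δh / L = 5.74 / 225 = 0.02551.
Darcy flux q = K · i = 6.660 × 0.02551 = 0.1699 m/day.
Seepage velocity v = q / n_e = 0.1699 / 0.27 = 0.6293 m/day.

0.629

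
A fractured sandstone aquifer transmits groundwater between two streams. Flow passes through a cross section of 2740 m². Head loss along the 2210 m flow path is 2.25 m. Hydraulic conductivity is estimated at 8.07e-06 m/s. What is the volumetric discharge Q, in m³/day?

Convert K: 8.07e-06 m/s × 86400 = 0.6972 m/day.
Hydraulic gradient i = Δh / L = 2.25 / 2210 = 0.001018.
Darcy's law: Q = K · A · i = 0.6972 × 2740 × 0.001018 = 1.945 m³/day.

1.95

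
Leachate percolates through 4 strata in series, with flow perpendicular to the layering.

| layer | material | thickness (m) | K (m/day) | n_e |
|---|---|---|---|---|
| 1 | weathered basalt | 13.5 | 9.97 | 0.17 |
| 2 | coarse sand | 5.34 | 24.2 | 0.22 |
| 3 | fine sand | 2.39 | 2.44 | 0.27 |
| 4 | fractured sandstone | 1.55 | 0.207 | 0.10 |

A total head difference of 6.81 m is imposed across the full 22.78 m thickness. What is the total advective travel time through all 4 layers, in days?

With flow normal to the layers, continuity requires the same specific discharge q through every layer.
Σ(b_i/K_i) = 13.5/9.97 + 5.34/24.2 + 2.39/2.44 + 1.55/0.207 = 10.04 d.
q = Δh / Σ(b_i/K_i) = 6.81 / 10.04 = 0.6781 m/day.
In each layer the seepage velocity is v_i = q/n_i, so the layer transit time is t_i = b_i·n_i / q:
  layer 1 (weathered basalt): t_1 = 13.5 × 0.17 / 0.6781 = 3.384 d
  layer 2 (coarse sand): t_2 = 5.34 × 0.22 / 0.6781 = 1.732 d
  layer 3 (fine sand): t_3 = 2.39 × 0.27 / 0.6781 = 0.9516 d
  layer 4 (fractured sandstone): t_4 = 1.55 × 0.10 / 0.6781 = 0.2286 d
Total t = Σ t_i = 6.297 days.

6.30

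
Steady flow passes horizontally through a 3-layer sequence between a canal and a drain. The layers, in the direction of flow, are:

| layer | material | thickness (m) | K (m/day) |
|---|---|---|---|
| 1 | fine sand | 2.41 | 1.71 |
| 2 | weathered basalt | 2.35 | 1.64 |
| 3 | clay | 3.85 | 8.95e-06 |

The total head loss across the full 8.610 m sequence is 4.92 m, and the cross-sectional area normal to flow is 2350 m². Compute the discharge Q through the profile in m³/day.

Flow is perpendicular to layering, so the layers act in series and the equivalent K is the thickness-weighted harmonic mean.
Total thickness L = 2.41 + 2.35 + 3.85 = 8.610 m.
Σ(b_i/K_i) = 2.41/1.71 + 2.35/1.64 + 3.85/8.95e-06 = 4.302e+05 d.
K_eq = L / Σ(b_i/K_i) = 8.610 / 4.302e+05 = 2.002e-05 m/day.
Q = K_eq · A · (Δh/L) = 2.002e-05 × 2350 × (4.92/8.610) = 0.02688 m³/day.

0.0269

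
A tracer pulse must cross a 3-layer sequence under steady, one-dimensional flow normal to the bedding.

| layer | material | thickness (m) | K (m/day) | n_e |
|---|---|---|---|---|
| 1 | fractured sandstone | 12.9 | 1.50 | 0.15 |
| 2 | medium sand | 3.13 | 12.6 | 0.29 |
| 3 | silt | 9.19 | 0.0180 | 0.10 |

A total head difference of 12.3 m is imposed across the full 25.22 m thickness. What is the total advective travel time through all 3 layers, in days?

With flow normal to the layers, continuity requires the same specific discharge q through every layer.
Σ(b_i/K_i) = 12.9/1.50 + 3.13/12.6 + 9.19/0.0180 = 519.4 d.
q = Δh / Σ(b_i/K_i) = 12.3 / 519.4 = 0.02368 m/day.
In each layer the seepage velocity is v_i = q/n_i, so the layer transit time is t_i = b_i·n_i / q:
  layer 1 (fractured sandstone): t_1 = 12.9 × 0.15 / 0.02368 = 81.71 d
  layer 2 (medium sand): t_2 = 3.13 × 0.29 / 0.02368 = 38.33 d
  layer 3 (silt): t_3 = 9.19 × 0.10 / 0.02368 = 38.81 d
Total t = Σ t_i = 158.8 days.

159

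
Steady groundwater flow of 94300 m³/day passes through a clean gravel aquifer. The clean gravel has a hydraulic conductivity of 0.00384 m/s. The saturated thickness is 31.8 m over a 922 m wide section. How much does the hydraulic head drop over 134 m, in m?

Convert K: 0.00384 m/s × 86400 = 331.8 m/day.
Cross-sectional area A = 922 × 31.8 = 29320 m².
From Q = K·A·i, i = Q / (K·A) = 94300 / (331.8 × 29320) = 0.009694.
Head loss Δh = i · L = 0.009694 × 134 = 1.299 m.

1.30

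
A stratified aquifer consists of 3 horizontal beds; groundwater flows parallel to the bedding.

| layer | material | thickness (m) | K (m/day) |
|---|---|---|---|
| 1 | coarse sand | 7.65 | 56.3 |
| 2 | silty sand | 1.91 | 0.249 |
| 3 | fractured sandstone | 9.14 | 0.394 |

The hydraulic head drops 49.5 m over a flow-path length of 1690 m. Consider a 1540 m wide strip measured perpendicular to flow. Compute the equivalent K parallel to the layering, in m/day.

23.2

Flow is parallel to layering, so each bed carries its own Darcy discharge and the transmissivities add.
Σ(K_i·b_i) = 56.3×7.65 + 0.249×1.91 + 0.394×9.14 = 434.8 m²/day.
Total thickness b = 18.70 m, so K_eq = Σ(K_i·b_i)/b = 23.25 m/day.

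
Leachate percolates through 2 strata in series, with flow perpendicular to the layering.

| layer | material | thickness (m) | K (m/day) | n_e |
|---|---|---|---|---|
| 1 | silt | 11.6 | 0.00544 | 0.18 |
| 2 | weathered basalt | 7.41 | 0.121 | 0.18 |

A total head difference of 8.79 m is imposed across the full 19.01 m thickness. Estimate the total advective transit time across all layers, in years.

2.34

With flow normal to the layers, continuity requires the same specific discharge q through every layer.
Σ(b_i/K_i) = 11.6/0.00544 + 7.41/0.121 = 2194 d.
q = Δh / Σ(b_i/K_i) = 8.79 / 2194 = 0.004007 m/day.
In each layer the seepage velocity is v_i = q/n_i, so the layer transit time is t_i = b_i·n_i / q:
  layer 1 (silt): t_1 = 11.6 × 0.18 / 0.004007 = 521.1 d
  layer 2 (weathered basalt): t_2 = 7.41 × 0.18 / 0.004007 = 332.9 d
Total t = Σ t_i = 853.9 days = 2.338 years.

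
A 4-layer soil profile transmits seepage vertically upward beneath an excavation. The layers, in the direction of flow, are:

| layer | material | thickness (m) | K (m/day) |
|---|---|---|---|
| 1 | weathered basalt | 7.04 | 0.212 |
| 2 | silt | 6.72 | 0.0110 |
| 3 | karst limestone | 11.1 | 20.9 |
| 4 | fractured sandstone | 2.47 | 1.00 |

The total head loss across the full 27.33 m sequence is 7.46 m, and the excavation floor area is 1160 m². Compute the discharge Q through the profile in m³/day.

Flow is perpendicular to layering, so the layers act in series and the equivalent K is the thickness-weighted harmonic mean.
Total thickness L = 7.04 + 6.72 + 11.1 + 2.47 = 27.33 m.
Σ(b_i/K_i) = 7.04/0.212 + 6.72/0.0110 + 11.1/20.9 + 2.47/1.00 = 647.1 d.
K_eq = L / Σ(b_i/K_i) = 27.33 / 647.1 = 0.04223 m/day.
Q = K_eq · A · (Δh/L) = 0.04223 × 1160 × (7.46/27.33) = 13.37 m³/day.

13.4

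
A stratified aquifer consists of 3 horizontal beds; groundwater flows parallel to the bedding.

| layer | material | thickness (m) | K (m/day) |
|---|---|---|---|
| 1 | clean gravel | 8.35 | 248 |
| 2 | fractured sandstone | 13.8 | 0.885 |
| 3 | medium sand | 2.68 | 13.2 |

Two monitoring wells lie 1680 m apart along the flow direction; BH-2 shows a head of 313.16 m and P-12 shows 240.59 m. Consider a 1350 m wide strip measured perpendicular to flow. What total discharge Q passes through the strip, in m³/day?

Flow is parallel to layering, so each bed carries its own Darcy discharge and the transmissivities add.
Σ(K_i·b_i) = 248×8.35 + 0.885×13.8 + 13.2×2.68 = 2118 m²/day.
Hydraulic gradient i = (313.16 − 240.59) / 1680 = 72.57 / 1680 = 0.04320.
Q = Σ(K_i·b_i) · W · i = 2118 × 1350 × 0.04320 = 1.235e+05 m³/day.

124000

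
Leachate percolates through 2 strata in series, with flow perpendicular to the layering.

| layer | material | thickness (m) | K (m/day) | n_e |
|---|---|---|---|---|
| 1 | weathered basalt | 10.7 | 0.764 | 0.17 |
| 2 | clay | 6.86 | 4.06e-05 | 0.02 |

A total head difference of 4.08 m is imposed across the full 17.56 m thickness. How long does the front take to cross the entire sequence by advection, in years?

222

With flow normal to the layers, continuity requires the same specific discharge q through every layer.
Σ(b_i/K_i) = 10.7/0.764 + 6.86/4.06e-05 = 1.690e+05 d.
q = Δh / Σ(b_i/K_i) = 4.08 / 1.690e+05 = 2.414e-05 m/day.
In each layer the seepage velocity is v_i = q/n_i, so the layer transit time is t_i = b_i·n_i / q:
  layer 1 (weathered basalt): t_1 = 10.7 × 0.17 / 2.414e-05 = 75337 d
  layer 2 (clay): t_2 = 6.86 × 0.02 / 2.414e-05 = 5682 d
Total t = Σ t_i = 81019 days = 221.8 years.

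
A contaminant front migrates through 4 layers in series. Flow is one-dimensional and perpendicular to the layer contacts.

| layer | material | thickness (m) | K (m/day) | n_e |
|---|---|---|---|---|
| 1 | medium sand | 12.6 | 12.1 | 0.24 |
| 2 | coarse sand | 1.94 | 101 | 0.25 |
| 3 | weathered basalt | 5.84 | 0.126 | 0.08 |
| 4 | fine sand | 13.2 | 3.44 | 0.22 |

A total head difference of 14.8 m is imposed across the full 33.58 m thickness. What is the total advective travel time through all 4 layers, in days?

With flow normal to the layers, continuity requires the same specific discharge q through every layer.
Σ(b_i/K_i) = 12.6/12.1 + 1.94/101 + 5.84/0.126 + 13.2/3.44 = 51.25 d.
q = Δh / Σ(b_i/K_i) = 14.8 / 51.25 = 0.2888 m/day.
In each layer the seepage velocity is v_i = q/n_i, so the layer transit time is t_i = b_i·n_i / q:
  layer 1 (medium sand): t_1 = 12.6 × 0.24 / 0.2888 = 10.47 d
  layer 2 (coarse sand): t_2 = 1.94 × 0.25 / 0.2888 = 1.679 d
  layer 3 (weathered basalt): t_3 = 5.84 × 0.08 / 0.2888 = 1.618 d
  layer 4 (fine sand): t_4 = 13.2 × 0.22 / 0.2888 = 10.06 d
Total t = Σ t_i = 23.82 days.

23.8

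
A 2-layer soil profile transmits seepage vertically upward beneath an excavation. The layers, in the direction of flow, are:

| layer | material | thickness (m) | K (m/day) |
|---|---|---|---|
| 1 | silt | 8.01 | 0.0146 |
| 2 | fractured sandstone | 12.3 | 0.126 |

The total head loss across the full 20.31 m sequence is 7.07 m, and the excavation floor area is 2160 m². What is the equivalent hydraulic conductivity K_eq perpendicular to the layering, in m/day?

Flow is perpendicular to layering, so the layers act in series and the equivalent K is the thickness-weighted harmonic mean.
Total thickness L = 8.01 + 12.3 = 20.31 m.
Σ(b_i/K_i) = 8.01/0.0146 + 12.3/0.126 = 646.2 d.
K_eq = L / Σ(b_i/K_i) = 20.31 / 646.2 = 0.03143 m/day.

0.0314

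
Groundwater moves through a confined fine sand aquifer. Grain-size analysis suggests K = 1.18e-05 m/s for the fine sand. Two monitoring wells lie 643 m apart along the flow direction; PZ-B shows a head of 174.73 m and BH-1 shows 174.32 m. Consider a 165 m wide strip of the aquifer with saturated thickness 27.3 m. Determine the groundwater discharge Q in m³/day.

Convert K: 1.18e-05 m/s × 86400 = 1.020 m/day.
Cross-sectional area A = 165 × 27.3 = 4504 m².
Hydraulic gradient i = (174.73 − 174.32) / 643 = 0.41 / 643 = 0.0006376.
Darcy's law: Q = K · A · i = 1.020 × 4504 × 0.0006376 = 2.928 m³/day.

2.93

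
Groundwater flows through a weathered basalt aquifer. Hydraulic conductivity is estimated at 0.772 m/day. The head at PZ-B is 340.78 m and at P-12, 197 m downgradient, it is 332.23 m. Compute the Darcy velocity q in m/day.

0.0335

Hydraulic gradient i = (340.78 − 332.23) / 197 = 8.55 / 197 = 0.04340.
Specific discharge q = K · i = 0.7720 × 0.04340 = 0.03351 m/day.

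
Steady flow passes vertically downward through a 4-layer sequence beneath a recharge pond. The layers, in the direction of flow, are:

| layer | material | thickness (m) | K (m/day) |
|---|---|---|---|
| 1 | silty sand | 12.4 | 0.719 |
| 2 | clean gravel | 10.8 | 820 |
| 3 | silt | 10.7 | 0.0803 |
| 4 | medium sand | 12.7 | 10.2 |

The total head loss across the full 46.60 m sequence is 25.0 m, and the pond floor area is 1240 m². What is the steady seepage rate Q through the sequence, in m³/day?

204

Flow is perpendicular to layering, so the layers act in series and the equivalent K is the thickness-weighted harmonic mean.
Total thickness L = 12.4 + 10.8 + 10.7 + 12.7 = 46.60 m.
Σ(b_i/K_i) = 12.4/0.719 + 10.8/820 + 10.7/0.0803 + 12.7/10.2 = 151.8 d.
K_eq = L / Σ(b_i/K_i) = 46.60 / 151.8 = 0.3071 m/day.
Q = K_eq · A · (Δh/L) = 0.3071 × 1240 × (25.0/46.60) = 204.3 m³/day.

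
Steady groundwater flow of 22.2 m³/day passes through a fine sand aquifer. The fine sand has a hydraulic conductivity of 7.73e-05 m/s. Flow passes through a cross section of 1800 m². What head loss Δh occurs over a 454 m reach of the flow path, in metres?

0.838

Convert K: 7.73e-05 m/s × 86400 = 6.679 m/day.
From Q = K·A·i, i = Q / (K·A) = 22.2 / (6.679 × 1800) = 0.001847.
Head loss Δh = i · L = 0.001847 × 454 = 0.8384 m.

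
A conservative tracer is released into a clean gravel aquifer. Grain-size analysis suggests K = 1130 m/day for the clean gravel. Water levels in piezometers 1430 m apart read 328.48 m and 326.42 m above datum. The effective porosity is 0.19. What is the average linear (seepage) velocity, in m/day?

8.57

Hydraulic gradient i = (328.48 − 326.42) / 1430 = 2.06 / 1430 = 0.001441.
Darcy flux q = K · i = 1130 × 0.001441 = 1.628 m/day.
Seepage velocity v = q / n_e = 1.628 / 0.19 = 8.568 m/day.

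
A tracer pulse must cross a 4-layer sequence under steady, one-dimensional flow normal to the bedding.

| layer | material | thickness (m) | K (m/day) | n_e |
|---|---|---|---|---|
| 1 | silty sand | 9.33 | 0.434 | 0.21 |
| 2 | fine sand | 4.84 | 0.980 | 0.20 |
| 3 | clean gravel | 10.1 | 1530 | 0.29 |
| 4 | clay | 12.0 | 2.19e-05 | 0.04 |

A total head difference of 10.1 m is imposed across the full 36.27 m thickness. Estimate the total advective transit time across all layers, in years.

With flow normal to the layers, continuity requires the same specific discharge q through every layer.
Σ(b_i/K_i) = 9.33/0.434 + 4.84/0.980 + 10.1/1530 + 12.0/2.19e-05 = 5.480e+05 d.
q = Δh / Σ(b_i/K_i) = 10.1 / 5.480e+05 = 1.843e-05 m/day.
In each layer the seepage velocity is v_i = q/n_i, so the layer transit time is t_i = b_i·n_i / q:
  layer 1 (silty sand): t_1 = 9.33 × 0.21 / 1.843e-05 = 1.063e+05 d
  layer 2 (fine sand): t_2 = 4.84 × 0.20 / 1.843e-05 = 52518 d
  layer 3 (clean gravel): t_3 = 10.1 × 0.29 / 1.843e-05 = 1.589e+05 d
  layer 4 (clay): t_4 = 12.0 × 0.04 / 1.843e-05 = 26042 d
Total t = Σ t_i = 3.438e+05 days = 941.2 years.

941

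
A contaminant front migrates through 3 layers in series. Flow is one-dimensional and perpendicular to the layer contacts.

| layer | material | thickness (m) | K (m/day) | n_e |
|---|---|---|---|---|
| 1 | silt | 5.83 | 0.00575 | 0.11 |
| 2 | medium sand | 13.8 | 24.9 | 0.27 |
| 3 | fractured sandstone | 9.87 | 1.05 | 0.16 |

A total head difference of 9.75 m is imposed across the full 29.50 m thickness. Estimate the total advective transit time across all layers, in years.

With flow normal to the layers, continuity requires the same specific discharge q through every layer.
Σ(b_i/K_i) = 5.83/0.00575 + 13.8/24.9 + 9.87/1.05 = 1024 d.
q = Δh / Σ(b_i/K_i) = 9.75 / 1024 = 0.009523 m/day.
In each layer the seepage velocity is v_i = q/n_i, so the layer transit time is t_i = b_i·n_i / q:
  layer 1 (silt): t_1 = 5.83 × 0.11 / 0.009523 = 67.34 d
  layer 2 (medium sand): t_2 = 13.8 × 0.27 / 0.009523 = 391.3 d
  layer 3 (fractured sandstone): t_3 = 9.87 × 0.16 / 0.009523 = 165.8 d
Total t = Σ t_i = 624.5 days = 1.710 years.

1.71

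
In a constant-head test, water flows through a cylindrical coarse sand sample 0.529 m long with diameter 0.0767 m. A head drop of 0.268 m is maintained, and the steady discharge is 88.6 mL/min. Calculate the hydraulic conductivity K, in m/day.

54.5

Cross-sectional area A = π·(d/2)² = π × (0.0767/2)² = 0.004620 m².
Convert discharge: 88.6 mL/min = 1.477e-06 m³/s.
Darcy's law rearranged: K = Q·L / (A·Δh) = 1.477e-06 × 0.529 / (0.004620 × 0.268) = 0.0006308 m/s = 54.51 m/day.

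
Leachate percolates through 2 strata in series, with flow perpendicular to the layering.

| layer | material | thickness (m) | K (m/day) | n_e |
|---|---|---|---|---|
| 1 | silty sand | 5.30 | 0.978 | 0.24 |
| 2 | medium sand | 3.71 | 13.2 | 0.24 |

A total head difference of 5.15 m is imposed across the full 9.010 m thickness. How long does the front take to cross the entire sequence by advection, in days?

2.39

With flow normal to the layers, continuity requires the same specific discharge q through every layer.
Σ(b_i/K_i) = 5.30/0.978 + 3.71/13.2 = 5.700 d.
q = Δh / Σ(b_i/K_i) = 5.15 / 5.700 = 0.9035 m/day.
In each layer the seepage velocity is v_i = q/n_i, so the layer transit time is t_i = b_i·n_i / q:
  layer 1 (silty sand): t_1 = 5.30 × 0.24 / 0.9035 = 1.408 d
  layer 2 (medium sand): t_2 = 3.71 × 0.24 / 0.9035 = 0.9855 d
Total t = Σ t_i = 2.393 days.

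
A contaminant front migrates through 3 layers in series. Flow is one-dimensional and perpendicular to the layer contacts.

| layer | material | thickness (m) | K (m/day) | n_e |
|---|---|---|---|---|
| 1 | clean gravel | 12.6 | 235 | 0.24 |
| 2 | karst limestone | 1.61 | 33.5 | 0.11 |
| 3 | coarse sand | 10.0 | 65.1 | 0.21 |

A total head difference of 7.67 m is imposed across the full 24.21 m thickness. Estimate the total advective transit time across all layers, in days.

With flow normal to the layers, continuity requires the same specific discharge q through every layer.
Σ(b_i/K_i) = 12.6/235 + 1.61/33.5 + 10.0/65.1 = 0.2553 d.
q = Δh / Σ(b_i/K_i) = 7.67 / 0.2553 = 30.04 m/day.
In each layer the seepage velocity is v_i = q/n_i, so the layer transit time is t_i = b_i·n_i / q:
  layer 1 (clean gravel): t_1 = 12.6 × 0.24 / 30.04 = 0.1007 d
  layer 2 (karst limestone): t_2 = 1.61 × 0.11 / 30.04 = 0.005895 d
  layer 3 (coarse sand): t_3 = 10.0 × 0.21 / 30.04 = 0.06990 d
Total t = Σ t_i = 0.1764 days.

0.176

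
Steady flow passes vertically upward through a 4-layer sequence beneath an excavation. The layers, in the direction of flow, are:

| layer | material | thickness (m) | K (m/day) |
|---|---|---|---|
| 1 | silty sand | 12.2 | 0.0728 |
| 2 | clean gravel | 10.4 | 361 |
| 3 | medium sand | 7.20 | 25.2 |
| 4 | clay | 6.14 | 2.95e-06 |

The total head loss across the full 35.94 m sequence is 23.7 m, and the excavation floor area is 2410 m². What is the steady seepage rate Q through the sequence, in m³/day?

0.0274

Flow is perpendicular to layering, so the layers act in series and the equivalent K is the thickness-weighted harmonic mean.
Total thickness L = 12.2 + 10.4 + 7.20 + 6.14 = 35.94 m.
Σ(b_i/K_i) = 12.2/0.0728 + 10.4/361 + 7.20/25.2 + 6.14/2.95e-06 = 2.082e+06 d.
K_eq = L / Σ(b_i/K_i) = 35.94 / 2.082e+06 = 1.727e-05 m/day.
Q = K_eq · A · (Δh/L) = 1.727e-05 × 2410 × (23.7/35.94) = 0.02744 m³/day.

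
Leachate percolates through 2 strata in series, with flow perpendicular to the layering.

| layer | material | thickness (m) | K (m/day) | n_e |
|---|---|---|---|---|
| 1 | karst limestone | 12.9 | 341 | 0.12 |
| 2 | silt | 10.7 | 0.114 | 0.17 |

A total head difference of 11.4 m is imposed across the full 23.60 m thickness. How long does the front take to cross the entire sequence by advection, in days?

27.7

With flow normal to the layers, continuity requires the same specific discharge q through every layer.
Σ(b_i/K_i) = 12.9/341 + 10.7/0.114 = 93.90 d.
q = Δh / Σ(b_i/K_i) = 11.4 / 93.90 = 0.1214 m/day.
In each layer the seepage velocity is v_i = q/n_i, so the layer transit time is t_i = b_i·n_i / q:
  layer 1 (karst limestone): t_1 = 12.9 × 0.12 / 0.1214 = 12.75 d
  layer 2 (silt): t_2 = 10.7 × 0.17 / 0.1214 = 14.98 d
Total t = Σ t_i = 27.73 days.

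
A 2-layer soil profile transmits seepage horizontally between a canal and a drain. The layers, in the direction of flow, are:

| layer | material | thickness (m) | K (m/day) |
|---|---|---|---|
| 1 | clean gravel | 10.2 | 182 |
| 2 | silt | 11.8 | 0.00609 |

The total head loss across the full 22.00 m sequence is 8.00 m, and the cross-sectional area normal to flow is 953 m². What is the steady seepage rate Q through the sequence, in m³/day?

3.93

Flow is perpendicular to layering, so the layers act in series and the equivalent K is the thickness-weighted harmonic mean.
Total thickness L = 10.2 + 11.8 = 22.00 m.
Σ(b_i/K_i) = 10.2/182 + 11.8/0.00609 = 1938 d.
K_eq = L / Σ(b_i/K_i) = 22.00 / 1938 = 0.01135 m/day.
Q = K_eq · A · (Δh/L) = 0.01135 × 953 × (8.00/22.00) = 3.935 m³/day.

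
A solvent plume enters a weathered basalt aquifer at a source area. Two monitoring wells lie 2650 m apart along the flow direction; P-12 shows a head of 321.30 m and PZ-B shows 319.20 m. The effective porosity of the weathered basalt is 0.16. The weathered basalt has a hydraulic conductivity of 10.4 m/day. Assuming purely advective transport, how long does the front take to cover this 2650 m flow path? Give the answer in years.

141

Hydraulic gradient i = (321.30 − 319.20) / 2650 = 2.1 / 2650 = 0.0007925.
Darcy flux q = K · i = 10.40 × 0.0007925 = 0.008242 m/day.
Seepage velocity v = q / n_e = 0.008242 / 0.16 = 0.05151 m/day.
Travel time t = L / v = 2650 / 0.05151 = 51447 days = 140.9 years.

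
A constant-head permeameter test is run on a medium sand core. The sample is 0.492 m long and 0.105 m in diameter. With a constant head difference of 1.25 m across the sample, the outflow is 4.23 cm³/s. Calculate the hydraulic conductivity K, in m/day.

16.6

Cross-sectional area A = π·(d/2)² = π × (0.105/2)² = 0.008659 m².
Convert discharge: 4.23 cm³/s = 4.230e-06 m³/s.
Darcy's law rearranged: K = Q·L / (A·Δh) = 4.230e-06 × 0.492 / (0.008659 × 1.25) = 0.0001923 m/s = 16.61 m/day.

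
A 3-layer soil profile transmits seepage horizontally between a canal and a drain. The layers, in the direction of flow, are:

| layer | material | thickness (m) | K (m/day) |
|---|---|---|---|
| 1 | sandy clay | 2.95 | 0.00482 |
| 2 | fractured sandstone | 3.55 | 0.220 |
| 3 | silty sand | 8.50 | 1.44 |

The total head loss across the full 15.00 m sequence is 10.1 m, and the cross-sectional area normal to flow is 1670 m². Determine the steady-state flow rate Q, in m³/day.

26.6

Flow is perpendicular to layering, so the layers act in series and the equivalent K is the thickness-weighted harmonic mean.
Total thickness L = 2.95 + 3.55 + 8.50 = 15.00 m.
Σ(b_i/K_i) = 2.95/0.00482 + 3.55/0.220 + 8.50/1.44 = 634.1 d.
K_eq = L / Σ(b_i/K_i) = 15.00 / 634.1 = 0.02366 m/day.
Q = K_eq · A · (Δh/L) = 0.02366 × 1670 × (10.1/15.00) = 26.60 m³/day.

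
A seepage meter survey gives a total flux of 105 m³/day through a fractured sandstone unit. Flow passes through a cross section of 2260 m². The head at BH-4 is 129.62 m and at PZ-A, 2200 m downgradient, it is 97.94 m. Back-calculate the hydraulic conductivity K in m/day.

3.23

Hydraulic gradient i = (129.62 − 97.94) / 2200 = 31.68 / 2200 = 0.01440.
From Q = K·A·i, K = Q / (A·i) = 105 / (2260 × 0.01440) = 3.226 m/day.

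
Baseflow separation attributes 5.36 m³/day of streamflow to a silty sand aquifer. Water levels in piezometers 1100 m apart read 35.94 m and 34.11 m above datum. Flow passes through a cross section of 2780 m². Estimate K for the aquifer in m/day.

1.16

Hydraulic gradient i = (35.94 − 34.11) / 1100 = 1.83 / 1100 = 0.001664.
From Q = K·A·i, K = Q / (A·i) = 5.36 / (2780 × 0.001664) = 1.159 m/day.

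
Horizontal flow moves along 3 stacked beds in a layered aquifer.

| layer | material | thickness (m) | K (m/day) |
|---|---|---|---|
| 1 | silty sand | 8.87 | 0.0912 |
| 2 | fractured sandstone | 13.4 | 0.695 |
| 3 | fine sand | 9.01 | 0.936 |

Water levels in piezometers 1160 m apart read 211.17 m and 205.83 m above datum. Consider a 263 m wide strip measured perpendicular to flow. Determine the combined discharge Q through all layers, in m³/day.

Flow is parallel to layering, so each bed carries its own Darcy discharge and the transmissivities add.
Σ(K_i·b_i) = 0.0912×8.87 + 0.695×13.4 + 0.936×9.01 = 18.56 m²/day.
Hydraulic gradient i = (211.17 − 205.83) / 1160 = 5.34 / 1160 = 0.004603.
Q = Σ(K_i·b_i) · W · i = 18.56 × 263 × 0.004603 = 22.47 m³/day.

22.5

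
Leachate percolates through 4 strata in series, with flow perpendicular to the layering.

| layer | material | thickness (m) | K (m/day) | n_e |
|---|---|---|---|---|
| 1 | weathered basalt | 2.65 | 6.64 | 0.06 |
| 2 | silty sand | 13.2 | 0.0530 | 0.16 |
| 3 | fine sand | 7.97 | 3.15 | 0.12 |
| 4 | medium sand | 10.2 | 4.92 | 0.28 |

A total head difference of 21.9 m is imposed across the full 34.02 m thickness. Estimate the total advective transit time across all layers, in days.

With flow normal to the layers, continuity requires the same specific discharge q through every layer.
Σ(b_i/K_i) = 2.65/6.64 + 13.2/0.0530 + 7.97/3.15 + 10.2/4.92 = 254.1 d.
q = Δh / Σ(b_i/K_i) = 21.9 / 254.1 = 0.08620 m/day.
In each layer the seepage velocity is v_i = q/n_i, so the layer transit time is t_i = b_i·n_i / q:
  layer 1 (weathered basalt): t_1 = 2.65 × 0.06 / 0.08620 = 1.845 d
  layer 2 (silty sand): t_2 = 13.2 × 0.16 / 0.08620 = 24.50 d
  layer 3 (fine sand): t_3 = 7.97 × 0.12 / 0.08620 = 11.10 d
  layer 4 (medium sand): t_4 = 10.2 × 0.28 / 0.08620 = 33.13 d
Total t = Σ t_i = 70.57 days.

70.6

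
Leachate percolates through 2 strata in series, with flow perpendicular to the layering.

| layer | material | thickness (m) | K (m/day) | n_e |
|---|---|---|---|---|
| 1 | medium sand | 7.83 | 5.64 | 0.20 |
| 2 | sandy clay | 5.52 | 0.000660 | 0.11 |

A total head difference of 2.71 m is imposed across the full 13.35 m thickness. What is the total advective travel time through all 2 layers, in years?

With flow normal to the layers, continuity requires the same specific discharge q through every layer.
Σ(b_i/K_i) = 7.83/5.64 + 5.52/0.000660 = 8365 d.
q = Δh / Σ(b_i/K_i) = 2.71 / 8365 = 0.0003240 m/day.
In each layer the seepage velocity is v_i = q/n_i, so the layer transit time is t_i = b_i·n_i / q:
  layer 1 (medium sand): t_1 = 7.83 × 0.20 / 0.0003240 = 4834 d
  layer 2 (sandy clay): t_2 = 5.52 × 0.11 / 0.0003240 = 1874 d
Total t = Σ t_i = 6708 days = 18.37 years.

18.4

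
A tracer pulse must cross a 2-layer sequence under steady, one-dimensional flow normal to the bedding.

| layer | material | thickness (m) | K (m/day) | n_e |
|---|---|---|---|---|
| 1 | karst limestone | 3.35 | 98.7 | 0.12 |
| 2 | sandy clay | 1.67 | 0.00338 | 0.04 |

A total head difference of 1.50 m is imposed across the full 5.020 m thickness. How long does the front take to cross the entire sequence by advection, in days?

With flow normal to the layers, continuity requires the same specific discharge q through every layer.
Σ(b_i/K_i) = 3.35/98.7 + 1.67/0.00338 = 494.1 d.
q = Δh / Σ(b_i/K_i) = 1.50 / 494.1 = 0.003036 m/day.
In each layer the seepage velocity is v_i = q/n_i, so the layer transit time is t_i = b_i·n_i / q:
  layer 1 (karst limestone): t_1 = 3.35 × 0.12 / 0.003036 = 132.4 d
  layer 2 (sandy clay): t_2 = 1.67 × 0.04 / 0.003036 = 22.00 d
Total t = Σ t_i = 154.4 days.

154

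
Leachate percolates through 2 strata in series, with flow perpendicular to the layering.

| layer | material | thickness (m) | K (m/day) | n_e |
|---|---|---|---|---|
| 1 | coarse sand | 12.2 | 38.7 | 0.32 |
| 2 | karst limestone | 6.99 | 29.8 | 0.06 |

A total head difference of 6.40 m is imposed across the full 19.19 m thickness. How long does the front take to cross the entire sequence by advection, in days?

0.371

With flow normal to the layers, continuity requires the same specific discharge q through every layer.
Σ(b_i/K_i) = 12.2/38.7 + 6.99/29.8 = 0.5498 d.
q = Δh / Σ(b_i/K_i) = 6.40 / 0.5498 = 11.64 m/day.
In each layer the seepage velocity is v_i = q/n_i, so the layer transit time is t_i = b_i·n_i / q:
  layer 1 (coarse sand): t_1 = 12.2 × 0.32 / 11.64 = 0.3354 d
  layer 2 (karst limestone): t_2 = 6.99 × 0.06 / 11.64 = 0.03603 d
Total t = Σ t_i = 0.3714 days.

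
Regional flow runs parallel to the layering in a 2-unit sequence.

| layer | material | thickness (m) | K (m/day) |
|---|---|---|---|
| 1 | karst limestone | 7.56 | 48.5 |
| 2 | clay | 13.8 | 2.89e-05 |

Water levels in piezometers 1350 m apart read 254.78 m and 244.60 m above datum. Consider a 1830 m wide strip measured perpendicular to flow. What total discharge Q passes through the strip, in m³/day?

Flow is parallel to layering, so each bed carries its own Darcy discharge and the transmissivities add.
Σ(K_i·b_i) = 48.5×7.56 + 2.89e-05×13.8 = 366.7 m²/day.
Hydraulic gradient i = (254.78 − 244.60) / 1350 = 10.18 / 1350 = 0.007541.
Q = Σ(K_i·b_i) · W · i = 366.7 × 1830 × 0.007541 = 5060 m³/day.

5060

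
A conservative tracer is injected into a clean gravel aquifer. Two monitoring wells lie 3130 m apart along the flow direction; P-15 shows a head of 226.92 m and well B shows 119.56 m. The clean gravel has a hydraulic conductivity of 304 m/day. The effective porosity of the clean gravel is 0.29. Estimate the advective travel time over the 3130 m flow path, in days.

Hydraulic gradient i = (226.92 − 119.56) / 3130 = 107.36 / 3130 = 0.03430.
Darcy flux q = K · i = 304.0 × 0.03430 = 10.43 m/day.
Seepage velocity v = q / n_e = 10.43 / 0.29 = 35.96 m/day.
Travel time t = L / v = 3130 / 35.96 = 87.05 days.

87.1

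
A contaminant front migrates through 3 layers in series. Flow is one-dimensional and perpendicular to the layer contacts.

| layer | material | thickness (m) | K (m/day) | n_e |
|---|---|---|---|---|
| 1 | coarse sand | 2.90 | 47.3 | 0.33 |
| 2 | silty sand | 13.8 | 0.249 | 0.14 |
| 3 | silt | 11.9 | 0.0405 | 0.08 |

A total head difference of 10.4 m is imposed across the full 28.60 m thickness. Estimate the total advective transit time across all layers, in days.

With flow normal to the layers, continuity requires the same specific discharge q through every layer.
Σ(b_i/K_i) = 2.90/47.3 + 13.8/0.249 + 11.9/0.0405 = 349.3 d.
q = Δh / Σ(b_i/K_i) = 10.4 / 349.3 = 0.02977 m/day.
In each layer the seepage velocity is v_i = q/n_i, so the layer transit time is t_i = b_i·n_i / q:
  layer 1 (coarse sand): t_1 = 2.90 × 0.33 / 0.02977 = 32.14 d
  layer 2 (silty sand): t_2 = 13.8 × 0.14 / 0.02977 = 64.89 d
  layer 3 (silt): t_3 = 11.9 × 0.08 / 0.02977 = 31.98 d
Total t = Σ t_i = 129.0 days.

129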